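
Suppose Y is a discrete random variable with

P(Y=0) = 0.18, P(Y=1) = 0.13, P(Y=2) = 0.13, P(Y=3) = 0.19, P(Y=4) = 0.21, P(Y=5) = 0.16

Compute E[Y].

E[Y] = Σ y·P(Y=y)
 = 0·0.18 + 1·0.13 + 2·0.13 + 3·0.19 + 4·0.21 + 5·0.16
 = 0 + 0.13 + 0.26 + 0.57 + 0.84 + 0.8
 = 2.6

2.6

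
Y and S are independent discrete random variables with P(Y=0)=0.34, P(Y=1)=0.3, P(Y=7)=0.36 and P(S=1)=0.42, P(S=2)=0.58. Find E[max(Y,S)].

E[max(Y,S)] = Σ_y Σ_s max(y,s) · P(Y=y)P(S=s)
 = 1·0.1428 + 2·0.1972 + 1·0.126 + 2·0.174 + 7·0.1512 + 7·0.2088
 = 0.1428 + 0.3944 + 0.126 + 0.348 + 1.0584 + 1.4616
 = 3.5312

3.5312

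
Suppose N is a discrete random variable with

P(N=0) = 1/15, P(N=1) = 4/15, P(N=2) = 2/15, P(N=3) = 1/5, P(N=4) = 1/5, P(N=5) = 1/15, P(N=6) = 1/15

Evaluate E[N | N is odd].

P(N is odd) = 4/15 + 1/5 + 1/15 = 8/15.
E[N | N is odd] = [1·4/15 + 3·1/5 + 5·1/15] / (8/15)
 = 6/5 / (8/15)
 = 9/4

2.25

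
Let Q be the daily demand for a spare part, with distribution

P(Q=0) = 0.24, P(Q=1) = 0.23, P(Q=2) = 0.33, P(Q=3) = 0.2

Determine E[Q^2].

3.35

E[Q^2] = Σ q^2·P(Q=q)
 = 0·0.24 + 1·0.23 + 4·0.33 + 9·0.2
 = 0 + 0.23 + 1.32 + 1.8
 = 3.35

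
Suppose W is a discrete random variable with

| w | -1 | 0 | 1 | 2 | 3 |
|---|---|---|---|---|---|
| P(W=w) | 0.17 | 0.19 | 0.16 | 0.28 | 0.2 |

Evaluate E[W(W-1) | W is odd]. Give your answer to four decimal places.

P(W is odd) = 0.17 + 0.16 + 0.2 = 0.53.
E[W(W-1) | W is odd] = [2·0.17 + 0·0.16 + 6·0.2] / 0.53
 = 1.54 / 0.53
 = 154/53

2.9057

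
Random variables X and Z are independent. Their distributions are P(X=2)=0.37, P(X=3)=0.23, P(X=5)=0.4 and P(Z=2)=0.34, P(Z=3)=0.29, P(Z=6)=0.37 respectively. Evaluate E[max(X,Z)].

E[max(X,Z)] = Σ_x Σ_z max(x,z) · P(X=x)P(Z=z)
 = 2·0.1258 + 3·0.1073 + 6·0.1369 + 3·0.0782 + 3·0.0667 + 6·0.0851 + 5·0.136 + 5·0.116 + 6·0.148
 = 0.2516 + 0.3219 + 0.8214 + 0.2346 + 0.2001 + 0.5106 + 0.68 + 0.58 + 0.888
 = 4.4882

4.4882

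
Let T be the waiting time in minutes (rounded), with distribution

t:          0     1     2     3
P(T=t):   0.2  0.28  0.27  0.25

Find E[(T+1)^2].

7.75

E[(T+1)^2] = Σ (t+1)^2·P(T=t)
 = 1·0.2 + 4·0.28 + 9·0.27 + 16·0.25
 = 0.2 + 1.12 + 2.43 + 4
 = 7.75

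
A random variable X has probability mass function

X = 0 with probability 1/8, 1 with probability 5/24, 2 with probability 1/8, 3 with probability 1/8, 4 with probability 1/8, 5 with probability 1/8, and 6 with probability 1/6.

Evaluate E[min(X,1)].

0.875

E[min(X,1)] = Σ min(x,1)·P(X=x)
 = 0·1/8 + 1·5/24 + 1·1/8 + 1·1/8 + 1·1/8 + 1·1/8 + 1·1/6
 = 0 + 5/24 + 1/8 + 1/8 + 1/8 + 1/8 + 1/6
 = 7/8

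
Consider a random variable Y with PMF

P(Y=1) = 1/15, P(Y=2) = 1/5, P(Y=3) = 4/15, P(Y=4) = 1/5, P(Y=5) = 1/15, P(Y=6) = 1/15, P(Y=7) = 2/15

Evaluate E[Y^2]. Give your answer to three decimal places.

E[Y^2] = Σ y^2·P(Y=y)
 = 1·1/15 + 4·1/5 + 9·4/15 + 16·1/5 + 25·1/15 + 36·1/15 + 49·2/15
 = 1/15 + 4/5 + 12/5 + 16/5 + 5/3 + 12/5 + 98/15
 = 256/15

17.067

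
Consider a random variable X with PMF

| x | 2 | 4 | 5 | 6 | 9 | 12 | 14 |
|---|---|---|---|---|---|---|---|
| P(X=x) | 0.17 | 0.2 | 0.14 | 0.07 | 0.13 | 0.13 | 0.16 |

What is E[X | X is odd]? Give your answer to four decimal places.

P(X is odd) = 0.14 + 0.13 = 0.27.
E[X | X is odd] = [5·0.14 + 9·0.13] / 0.27
 = 1.87 / 0.27
 = 187/27

6.9259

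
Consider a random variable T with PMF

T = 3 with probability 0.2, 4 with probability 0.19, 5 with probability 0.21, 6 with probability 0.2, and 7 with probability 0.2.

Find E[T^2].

27.09

E[T^2] = Σ t^2·P(T=t)
 = 9·0.2 + 16·0.19 + 25·0.21 + 36·0.2 + 49·0.2
 = 1.8 + 3.04 + 5.25 + 7.2 + 9.8
 = 27.09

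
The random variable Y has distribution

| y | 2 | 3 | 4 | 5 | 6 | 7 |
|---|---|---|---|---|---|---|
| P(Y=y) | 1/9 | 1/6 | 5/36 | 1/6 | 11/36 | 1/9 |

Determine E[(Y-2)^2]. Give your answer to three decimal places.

9.889

E[(Y-2)^2] = Σ (y-2)^2·P(Y=y)
 = 0·1/9 + 1·1/6 + 4·5/36 + 9·1/6 + 16·11/36 + 25·1/9
 = 0 + 1/6 + 5/9 + 3/2 + 44/9 + 25/9
 = 89/9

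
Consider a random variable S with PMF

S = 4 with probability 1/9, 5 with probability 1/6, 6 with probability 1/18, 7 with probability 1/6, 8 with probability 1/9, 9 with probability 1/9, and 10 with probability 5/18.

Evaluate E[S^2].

E[S^2] = Σ s^2·P(S=s)
 = 16·1/9 + 25·1/6 + 36·1/18 + 49·1/6 + 64·1/9 + 81·1/9 + 100·5/18
 = 16/9 + 25/6 + 2 + 49/6 + 64/9 + 9 + 250/9
 = 60

60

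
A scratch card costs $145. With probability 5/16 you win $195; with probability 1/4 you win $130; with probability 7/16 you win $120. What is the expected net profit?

0.9375

E[payout] = 195·5/16 + 130·1/4 + 120·7/16
 = 975/16 + 65/2 + 105/2
 = 2335/16
Net = 2335/16 - 145 = 15/16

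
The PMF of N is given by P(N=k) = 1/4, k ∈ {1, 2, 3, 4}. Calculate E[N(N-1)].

5

E[N(N-1)] = Σ n(n-1)·P(N=n)
 = 0·1/4 + 2·1/4 + 6·1/4 + 12·1/4
 = 0 + 1/2 + 3/2 + 3
 = 5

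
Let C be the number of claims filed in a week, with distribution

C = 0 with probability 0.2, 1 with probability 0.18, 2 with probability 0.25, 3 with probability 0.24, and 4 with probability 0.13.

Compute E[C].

E[C] = Σ c·P(C=c)
 = 0·0.2 + 1·0.18 + 2·0.25 + 3·0.24 + 4·0.13
 = 0 + 0.18 + 0.5 + 0.72 + 0.52
 = 1.92

1.92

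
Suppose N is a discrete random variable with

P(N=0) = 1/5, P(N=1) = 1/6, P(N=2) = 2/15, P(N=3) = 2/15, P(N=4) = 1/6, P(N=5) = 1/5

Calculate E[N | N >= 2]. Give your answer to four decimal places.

P(N >= 2) = 2/15 + 2/15 + 1/6 + 1/5 = 19/30.
E[N | N >= 2] = [2·2/15 + 3·2/15 + 4·1/6 + 5·1/5] / (19/30)
 = 7/3 / (19/30)
 = 70/19

3.6842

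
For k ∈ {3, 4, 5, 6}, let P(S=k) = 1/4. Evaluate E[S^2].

21.5

E[S^2] = Σ s^2·P(S=s)
 = 9·1/4 + 16·1/4 + 25·1/4 + 36·1/4
 = 9/4 + 4 + 25/4 + 9
 = 43/2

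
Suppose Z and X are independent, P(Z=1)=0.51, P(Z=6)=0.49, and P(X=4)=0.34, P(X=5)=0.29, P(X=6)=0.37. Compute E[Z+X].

E[Z+X] = Σ_z Σ_x (z+x) · P(Z=z)P(X=x)
 = 5·0.1734 + 6·0.1479 + 7·0.1887 + 10·0.1666 + 11·0.1421 + 12·0.1813
 = 0.867 + 0.8874 + 1.3209 + 1.666 + 1.5631 + 2.1756
 = 8.48

8.48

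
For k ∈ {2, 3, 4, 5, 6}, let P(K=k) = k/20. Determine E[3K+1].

14.5

E[3K+1] = Σ (3k+1)·P(K=k)
 = 7·1/10 + 10·3/20 + 13·1/5 + 16·1/4 + 19·3/10
 = 7/10 + 3/2 + 13/5 + 4 + 57/10
 = 29/2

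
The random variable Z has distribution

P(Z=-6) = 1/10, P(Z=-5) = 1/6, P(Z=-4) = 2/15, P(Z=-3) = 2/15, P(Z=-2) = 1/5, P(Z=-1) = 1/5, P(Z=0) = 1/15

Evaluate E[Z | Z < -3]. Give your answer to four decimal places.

P(Z < -3) = 1/10 + 1/6 + 2/15 = 2/5.
E[Z | Z < -3] = [(-6)·1/10 + (-5)·1/6 + (-4)·2/15] / (2/5)
 = -59/30 / (2/5)
 = -59/12

-4.9167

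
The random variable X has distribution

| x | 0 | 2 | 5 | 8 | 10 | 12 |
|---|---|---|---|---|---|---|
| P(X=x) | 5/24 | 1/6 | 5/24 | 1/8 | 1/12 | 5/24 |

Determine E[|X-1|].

5.125

E[|X-1|] = Σ |x-1|·P(X=x)
 = 1·5/24 + 1·1/6 + 4·5/24 + 7·1/8 + 9·1/12 + 11·5/24
 = 5/24 + 1/6 + 5/6 + 7/8 + 3/4 + 55/24
 = 41/8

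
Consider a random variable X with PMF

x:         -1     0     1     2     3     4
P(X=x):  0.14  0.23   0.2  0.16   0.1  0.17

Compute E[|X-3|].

1.98

E[|X-3|] = Σ |x-3|·P(X=x)
 = 4·0.14 + 3·0.23 + 2·0.2 + 1·0.16 + 0·0.1 + 1·0.17
 = 0.56 + 0.69 + 0.4 + 0.16 + 0 + 0.17
 = 1.98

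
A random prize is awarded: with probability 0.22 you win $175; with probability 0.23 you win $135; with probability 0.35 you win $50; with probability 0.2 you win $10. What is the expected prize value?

89.05

E[payout] = 175·0.22 + 135·0.23 + 50·0.35 + 10·0.2
 = 38.5 + 31.05 + 17.5 + 2
 = 89.05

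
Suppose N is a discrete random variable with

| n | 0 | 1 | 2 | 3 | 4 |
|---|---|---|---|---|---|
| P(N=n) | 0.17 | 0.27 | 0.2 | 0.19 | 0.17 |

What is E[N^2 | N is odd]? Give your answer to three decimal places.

4.304

P(N is odd) = 0.27 + 0.19 = 0.46.
E[N^2 | N is odd] = [1·0.27 + 9·0.19] / 0.46
 = 1.98 / 0.46
 = 99/23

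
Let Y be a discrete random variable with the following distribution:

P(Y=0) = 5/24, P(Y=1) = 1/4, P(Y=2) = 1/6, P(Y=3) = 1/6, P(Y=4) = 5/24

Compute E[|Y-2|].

E[|Y-2|] = Σ |y-2|·P(Y=y)
 = 2·5/24 + 1·1/4 + 0·1/6 + 1·1/6 + 2·5/24
 = 5/12 + 1/4 + 0 + 1/6 + 5/12
 = 5/4

1.25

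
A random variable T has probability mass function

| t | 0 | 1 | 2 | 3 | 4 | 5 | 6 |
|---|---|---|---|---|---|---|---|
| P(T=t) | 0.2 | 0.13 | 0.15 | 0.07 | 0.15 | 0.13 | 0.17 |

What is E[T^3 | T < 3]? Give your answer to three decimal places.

P(T < 3) = 0.2 + 0.13 + 0.15 = 0.48.
E[T^3 | T < 3] = [0·0.2 + 1·0.13 + 8·0.15] / 0.48
 = 1.33 / 0.48
 = 133/48

2.771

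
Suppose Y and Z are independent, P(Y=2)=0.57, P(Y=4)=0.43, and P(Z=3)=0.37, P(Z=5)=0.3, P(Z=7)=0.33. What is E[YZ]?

E[YZ] = Σ_y Σ_z yz · P(Y=y)P(Z=z)
 = 6·0.2109 + 10·0.171 + 14·0.1881 + 12·0.1591 + 20·0.129 + 28·0.1419
 = 1.2654 + 1.71 + 2.6334 + 1.9092 + 2.58 + 3.9732
 = 14.0712

14.0712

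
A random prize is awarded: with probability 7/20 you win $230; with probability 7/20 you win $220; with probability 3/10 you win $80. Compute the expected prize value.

181.5

E[payout] = 230·7/20 + 220·7/20 + 80·3/10
 = 161/2 + 77 + 24
 = 363/2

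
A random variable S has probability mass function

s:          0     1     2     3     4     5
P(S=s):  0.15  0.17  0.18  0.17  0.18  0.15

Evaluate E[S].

2.51

E[S] = Σ s·P(S=s)
 = 0·0.15 + 1·0.17 + 2·0.18 + 3·0.17 + 4·0.18 + 5·0.15
 = 0 + 0.17 + 0.36 + 0.51 + 0.72 + 0.75
 = 2.51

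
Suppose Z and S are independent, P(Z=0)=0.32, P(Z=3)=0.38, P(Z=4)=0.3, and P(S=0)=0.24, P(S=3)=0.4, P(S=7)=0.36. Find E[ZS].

8.7048

E[ZS] = Σ_z Σ_s zs · P(Z=z)P(S=s)
 = 0·0.0768 + 0·0.128 + 0·0.1152 + 0·0.0912 + 9·0.152 + 21·0.1368 + 0·0.072 + 12·0.12 + 28·0.108
 = 0 + 0 + 0 + 0 + 1.368 + 2.8728 + 0 + 1.44 + 3.024
 = 8.7048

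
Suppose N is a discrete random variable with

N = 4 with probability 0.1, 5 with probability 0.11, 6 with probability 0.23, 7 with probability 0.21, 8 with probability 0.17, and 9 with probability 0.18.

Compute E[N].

E[N] = Σ n·P(N=n)
 = 4·0.1 + 5·0.11 + 6·0.23 + 7·0.21 + 8·0.17 + 9·0.18
 = 0.4 + 0.55 + 1.38 + 1.47 + 1.36 + 1.62
 = 6.78

6.78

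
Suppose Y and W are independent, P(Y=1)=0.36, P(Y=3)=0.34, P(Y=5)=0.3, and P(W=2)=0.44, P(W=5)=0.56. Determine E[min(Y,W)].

2.3344

E[min(Y,W)] = Σ_y Σ_w min(y,w) · P(Y=y)P(W=w)
 = 1·0.1584 + 1·0.2016 + 2·0.1496 + 3·0.1904 + 2·0.132 + 5·0.168
 = 0.1584 + 0.2016 + 0.2992 + 0.5712 + 0.264 + 0.84
 = 2.3344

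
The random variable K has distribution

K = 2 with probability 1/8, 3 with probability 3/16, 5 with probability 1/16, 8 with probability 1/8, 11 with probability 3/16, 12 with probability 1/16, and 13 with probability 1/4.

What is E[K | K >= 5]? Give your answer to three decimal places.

10.727

P(K >= 5) = 1/16 + 1/8 + 3/16 + 1/16 + 1/4 = 11/16.
E[K | K >= 5] = [5·1/16 + 8·1/8 + 11·3/16 + 12·1/16 + 13·1/4] / (11/16)
 = 59/8 / (11/16)
 = 118/11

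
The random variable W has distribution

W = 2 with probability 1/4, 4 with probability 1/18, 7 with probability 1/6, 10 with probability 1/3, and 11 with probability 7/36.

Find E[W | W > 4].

P(W > 4) = 1/6 + 1/3 + 7/36 = 25/36.
E[W | W > 4] = [7·1/6 + 10·1/3 + 11·7/36] / (25/36)
 = 239/36 / (25/36)
 = 239/25

9.56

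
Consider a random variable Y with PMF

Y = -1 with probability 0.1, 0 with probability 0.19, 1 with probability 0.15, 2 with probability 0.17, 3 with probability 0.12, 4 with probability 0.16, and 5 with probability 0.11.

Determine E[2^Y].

8.26

E[2^Y] = Σ 2^y·P(Y=y)
 = 0.5·0.1 + 1·0.19 + 2·0.15 + 4·0.17 + 8·0.12 + 16·0.16 + 32·0.11
 = 0.05 + 0.19 + 0.3 + 0.68 + 0.96 + 2.56 + 3.52
 = 8.26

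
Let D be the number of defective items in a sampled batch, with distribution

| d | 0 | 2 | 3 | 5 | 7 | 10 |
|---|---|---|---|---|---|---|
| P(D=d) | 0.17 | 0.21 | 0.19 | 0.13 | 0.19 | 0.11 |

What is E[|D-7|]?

3.59

E[|D-7|] = Σ |d-7|·P(D=d)
 = 7·0.17 + 5·0.21 + 4·0.19 + 2·0.13 + 0·0.19 + 3·0.11
 = 1.19 + 1.05 + 0.76 + 0.26 + 0 + 0.33
 = 3.59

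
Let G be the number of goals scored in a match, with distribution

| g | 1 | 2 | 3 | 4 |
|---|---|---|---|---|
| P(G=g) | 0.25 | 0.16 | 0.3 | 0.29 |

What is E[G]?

2.63

E[G] = Σ g·P(G=g)
 = 1·0.25 + 2·0.16 + 3·0.3 + 4·0.29
 = 0.25 + 0.32 + 0.9 + 1.16
 = 2.63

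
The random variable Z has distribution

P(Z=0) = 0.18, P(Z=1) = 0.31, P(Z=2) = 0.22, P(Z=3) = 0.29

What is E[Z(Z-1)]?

E[Z(Z-1)] = Σ z(z-1)·P(Z=z)
 = 0·0.18 + 0·0.31 + 2·0.22 + 6·0.29
 = 0 + 0 + 0.44 + 1.74
 = 2.18

2.18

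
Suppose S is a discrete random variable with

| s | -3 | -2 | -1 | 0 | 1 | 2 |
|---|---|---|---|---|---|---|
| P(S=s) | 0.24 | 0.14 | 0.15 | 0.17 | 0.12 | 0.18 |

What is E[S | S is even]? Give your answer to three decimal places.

P(S is even) = 0.14 + 0.17 + 0.18 = 0.49.
E[S | S is even] = [(-2)·0.14 + 0·0.17 + 2·0.18] / 0.49
 = 0.08 / 0.49
 = 8/49

0.163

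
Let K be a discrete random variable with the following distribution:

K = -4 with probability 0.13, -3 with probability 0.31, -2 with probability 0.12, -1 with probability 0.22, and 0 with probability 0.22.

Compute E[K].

-1.91

E[K] = Σ k·P(K=k)
 = (-4)·0.13 + (-3)·0.31 + (-2)·0.12 + (-1)·0.22 + 0·0.22
 = (-0.52) + (-0.93) + (-0.24) + (-0.22) + 0
 = -1.91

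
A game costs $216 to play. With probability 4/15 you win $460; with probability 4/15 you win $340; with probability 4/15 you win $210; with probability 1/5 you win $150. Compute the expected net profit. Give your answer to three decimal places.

83.333

E[payout] = 460·4/15 + 340·4/15 + 210·4/15 + 150·1/5
 = 368/3 + 272/3 + 56 + 30
 = 898/3
Net = 898/3 - 216 = 250/3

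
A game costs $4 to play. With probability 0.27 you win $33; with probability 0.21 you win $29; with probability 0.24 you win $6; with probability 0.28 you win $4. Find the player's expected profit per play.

E[payout] = 33·0.27 + 29·0.21 + 6·0.24 + 4·0.28
 = 8.91 + 6.09 + 1.44 + 1.12
 = 17.56
Net = 17.56 - 4 = 13.56

13.56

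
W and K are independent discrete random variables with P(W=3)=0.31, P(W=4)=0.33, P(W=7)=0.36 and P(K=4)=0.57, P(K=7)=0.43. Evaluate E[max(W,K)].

5.9056

E[max(W,K)] = Σ_w Σ_k max(w,k) · P(W=w)P(K=k)
 = 4·0.1767 + 7·0.1333 + 4·0.1881 + 7·0.1419 + 7·0.2052 + 7·0.1548
 = 0.7068 + 0.9331 + 0.7524 + 0.9933 + 1.4364 + 1.0836
 = 5.9056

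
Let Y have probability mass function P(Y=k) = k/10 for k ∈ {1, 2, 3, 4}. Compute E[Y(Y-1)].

7

E[Y(Y-1)] = Σ y(y-1)·P(Y=y)
 = 0·1/10 + 2·1/5 + 6·3/10 + 12·2/5
 = 0 + 2/5 + 9/5 + 24/5
 = 7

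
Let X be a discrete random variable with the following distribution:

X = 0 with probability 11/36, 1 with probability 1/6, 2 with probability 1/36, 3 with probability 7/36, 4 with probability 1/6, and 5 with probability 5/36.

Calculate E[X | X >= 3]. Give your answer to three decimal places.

3.889

P(X >= 3) = 7/36 + 1/6 + 5/36 = 1/2.
E[X | X >= 3] = [3·7/36 + 4·1/6 + 5·5/36] / (1/2)
 = 35/18 / (1/2)
 = 35/9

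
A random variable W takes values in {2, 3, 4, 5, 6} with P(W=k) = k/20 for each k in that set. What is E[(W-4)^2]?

2

E[(W-4)^2] = Σ (w-4)^2·P(W=w)
 = 4·1/10 + 1·3/20 + 0·1/5 + 1·1/4 + 4·3/10
 = 2/5 + 3/20 + 0 + 1/4 + 6/5
 = 2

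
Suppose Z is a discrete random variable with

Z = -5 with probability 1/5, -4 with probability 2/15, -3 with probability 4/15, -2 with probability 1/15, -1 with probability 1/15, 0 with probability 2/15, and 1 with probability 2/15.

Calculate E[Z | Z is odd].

P(Z is odd) = 1/5 + 4/15 + 1/15 + 2/15 = 2/3.
E[Z | Z is odd] = [(-5)·1/5 + (-3)·4/15 + (-1)·1/15 + 1·2/15] / (2/3)
 = -26/15 / (2/3)
 = -13/5

-2.6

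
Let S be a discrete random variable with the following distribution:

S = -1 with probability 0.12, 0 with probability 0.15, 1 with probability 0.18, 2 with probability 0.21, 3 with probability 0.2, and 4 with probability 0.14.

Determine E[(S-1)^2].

2.9

E[(S-1)^2] = Σ (s-1)^2·P(S=s)
 = 4·0.12 + 1·0.15 + 0·0.18 + 1·0.21 + 4·0.2 + 9·0.14
 = 0.48 + 0.15 + 0 + 0.21 + 0.8 + 1.26
 = 2.9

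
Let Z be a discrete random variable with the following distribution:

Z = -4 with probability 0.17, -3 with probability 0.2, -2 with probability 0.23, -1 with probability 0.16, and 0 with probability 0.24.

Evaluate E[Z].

-1.9

E[Z] = Σ z·P(Z=z)
 = (-4)·0.17 + (-3)·0.2 + (-2)·0.23 + (-1)·0.16 + 0·0.24
 = (-0.68) + (-0.6) + (-0.46) + (-0.16) + 0
 = -1.9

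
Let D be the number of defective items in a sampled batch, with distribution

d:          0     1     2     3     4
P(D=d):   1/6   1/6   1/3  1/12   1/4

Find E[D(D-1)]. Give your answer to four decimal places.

4.1667

E[D(D-1)] = Σ d(d-1)·P(D=d)
 = 0·1/6 + 0·1/6 + 2·1/3 + 6·1/12 + 12·1/4
 = 0 + 0 + 2/3 + 1/2 + 3
 = 25/6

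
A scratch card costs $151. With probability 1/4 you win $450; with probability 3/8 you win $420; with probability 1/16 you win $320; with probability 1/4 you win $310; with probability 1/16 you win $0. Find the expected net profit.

E[payout] = 450·1/4 + 420·3/8 + 320·1/16 + 310·1/4 + 0·1/16
 = 225/2 + 315/2 + 20 + 155/2 + 0
 = 735/2
Net = 735/2 - 151 = 433/2

216.5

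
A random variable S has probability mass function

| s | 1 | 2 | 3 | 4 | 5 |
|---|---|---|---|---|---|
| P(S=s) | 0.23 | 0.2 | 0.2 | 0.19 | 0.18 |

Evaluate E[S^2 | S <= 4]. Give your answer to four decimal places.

7.1585

P(S <= 4) = 0.23 + 0.2 + 0.2 + 0.19 = 0.82.
E[S^2 | S <= 4] = [1·0.23 + 4·0.2 + 9·0.2 + 16·0.19] / 0.82
 = 5.87 / 0.82
 = 587/82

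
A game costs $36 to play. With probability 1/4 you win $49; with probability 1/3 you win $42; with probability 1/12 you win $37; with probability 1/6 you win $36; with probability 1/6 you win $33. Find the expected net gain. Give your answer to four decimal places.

4.8333

E[payout] = 49·1/4 + 42·1/3 + 37·1/12 + 36·1/6 + 33·1/6
 = 49/4 + 14 + 37/12 + 6 + 11/2
 = 245/6
Net = 245/6 - 36 = 29/6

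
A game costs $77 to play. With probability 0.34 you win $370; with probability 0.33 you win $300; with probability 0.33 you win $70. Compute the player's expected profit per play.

170.9

E[payout] = 370·0.34 + 300·0.33 + 70·0.33
 = 125.8 + 99 + 23.1
 = 247.9
Net = 247.9 - 77 = 170.9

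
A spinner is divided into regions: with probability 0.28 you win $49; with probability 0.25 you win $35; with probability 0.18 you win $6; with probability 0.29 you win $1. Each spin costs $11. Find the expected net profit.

E[payout] = 49·0.28 + 35·0.25 + 6·0.18 + 1·0.29
 = 13.72 + 8.75 + 1.08 + 0.29
 = 23.84
Net = 23.84 - 11 = 12.84

12.84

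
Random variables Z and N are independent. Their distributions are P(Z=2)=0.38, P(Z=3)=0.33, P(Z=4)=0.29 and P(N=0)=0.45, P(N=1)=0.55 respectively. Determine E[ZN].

1.6005

E[ZN] = Σ_z Σ_n zn · P(Z=z)P(N=n)
 = 0·0.171 + 2·0.209 + 0·0.1485 + 3·0.1815 + 0·0.1305 + 4·0.1595
 = 0 + 0.418 + 0 + 0.5445 + 0 + 0.638
 = 1.6005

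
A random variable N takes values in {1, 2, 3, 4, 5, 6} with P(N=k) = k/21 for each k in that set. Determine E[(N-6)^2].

5

E[(N-6)^2] = Σ (n-6)^2·P(N=n)
 = 25·1/21 + 16·2/21 + 9·1/7 + 4·4/21 + 1·5/21 + 0·2/7
 = 25/21 + 32/21 + 9/7 + 16/21 + 5/21 + 0
 = 5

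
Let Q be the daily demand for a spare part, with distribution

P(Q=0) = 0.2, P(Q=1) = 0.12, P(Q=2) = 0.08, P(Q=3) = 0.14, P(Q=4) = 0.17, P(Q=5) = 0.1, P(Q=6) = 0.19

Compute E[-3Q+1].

-8.06

E[-3Q+1] = Σ (-3q+1)·P(Q=q)
 = 1·0.2 + (-2)·0.12 + (-5)·0.08 + (-8)·0.14 + (-11)·0.17 + (-14)·0.1 + (-17)·0.19
 = 0.2 + (-0.24) + (-0.4) + (-1.12) + (-1.87) + (-1.4) + (-3.23)
 = -8.06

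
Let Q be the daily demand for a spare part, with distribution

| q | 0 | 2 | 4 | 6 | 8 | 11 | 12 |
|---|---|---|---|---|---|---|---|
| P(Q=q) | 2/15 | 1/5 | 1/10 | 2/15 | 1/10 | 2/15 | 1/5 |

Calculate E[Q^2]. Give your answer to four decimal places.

58.5333

E[Q^2] = Σ q^2·P(Q=q)
 = 0·2/15 + 4·1/5 + 16·1/10 + 36·2/15 + 64·1/10 + 121·2/15 + 144·1/5
 = 0 + 4/5 + 8/5 + 24/5 + 32/5 + 242/15 + 144/5
 = 878/15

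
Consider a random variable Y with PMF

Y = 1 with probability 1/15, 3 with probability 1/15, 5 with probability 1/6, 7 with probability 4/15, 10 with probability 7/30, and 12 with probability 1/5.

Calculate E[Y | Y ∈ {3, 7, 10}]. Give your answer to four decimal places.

7.7647

P(Y ∈ {3, 7, 10}) = 1/15 + 4/15 + 7/30 = 17/30.
E[Y | Y ∈ {3, 7, 10}] = [3·1/15 + 7·4/15 + 10·7/30] / (17/30)
 = 22/5 / (17/30)
 = 132/17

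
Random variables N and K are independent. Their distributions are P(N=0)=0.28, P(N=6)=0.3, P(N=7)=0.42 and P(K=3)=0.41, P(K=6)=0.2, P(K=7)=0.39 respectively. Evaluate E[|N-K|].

E[|N-K|] = Σ_n Σ_k |n-k| · P(N=n)P(K=k)
 = 3·0.1148 + 6·0.056 + 7·0.1092 + 3·0.123 + 0·0.06 + 1·0.117 + 4·0.1722 + 1·0.084 + 0·0.1638
 = 0.3444 + 0.336 + 0.7644 + 0.369 + 0 + 0.117 + 0.6888 + 0.084 + 0
 = 2.7036

2.7036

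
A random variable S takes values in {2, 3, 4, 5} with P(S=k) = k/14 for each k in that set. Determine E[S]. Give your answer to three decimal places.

3.857

E[S] = Σ s·P(S=s)
 = 2·1/7 + 3·3/14 + 4·2/7 + 5·5/14
 = 2/7 + 9/14 + 8/7 + 25/14
 = 27/7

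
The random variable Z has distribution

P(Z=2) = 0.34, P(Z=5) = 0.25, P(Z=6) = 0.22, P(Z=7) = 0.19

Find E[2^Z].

E[2^Z] = Σ 2^z·P(Z=z)
 = 4·0.34 + 32·0.25 + 64·0.22 + 128·0.19
 = 1.36 + 8 + 14.08 + 24.32
 = 47.76

47.76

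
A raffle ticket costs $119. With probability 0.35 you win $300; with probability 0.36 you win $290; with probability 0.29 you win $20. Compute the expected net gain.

96.2

E[payout] = 300·0.35 + 290·0.36 + 20·0.29
 = 105 + 104.4 + 5.8
 = 215.2
Net = 215.2 - 119 = 96.2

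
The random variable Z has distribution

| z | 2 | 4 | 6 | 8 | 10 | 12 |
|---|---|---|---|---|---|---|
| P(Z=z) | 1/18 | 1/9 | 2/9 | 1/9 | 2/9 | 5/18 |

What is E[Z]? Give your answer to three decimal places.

8.333

E[Z] = Σ z·P(Z=z)
 = 2·1/18 + 4·1/9 + 6·2/9 + 8·1/9 + 10·2/9 + 12·5/18
 = 1/9 + 4/9 + 4/3 + 8/9 + 20/9 + 10/3
 = 25/3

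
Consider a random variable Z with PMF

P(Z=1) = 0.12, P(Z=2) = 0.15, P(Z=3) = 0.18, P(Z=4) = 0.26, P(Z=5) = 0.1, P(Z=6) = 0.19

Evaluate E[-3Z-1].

-11.92

E[-3Z-1] = Σ (-3z-1)·P(Z=z)
 = (-4)·0.12 + (-7)·0.15 + (-10)·0.18 + (-13)·0.26 + (-16)·0.1 + (-19)·0.19
 = (-0.48) + (-1.05) + (-1.8) + (-3.38) + (-1.6) + (-3.61)
 = -11.92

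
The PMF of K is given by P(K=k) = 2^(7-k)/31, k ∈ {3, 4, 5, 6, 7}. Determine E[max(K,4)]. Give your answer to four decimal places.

4.3548

E[max(K,4)] = Σ max(k,4)·P(K=k)
 = 4·16/31 + 4·8/31 + 5·4/31 + 6·2/31 + 7·1/31
 = 64/31 + 32/31 + 20/31 + 12/31 + 7/31
 = 135/31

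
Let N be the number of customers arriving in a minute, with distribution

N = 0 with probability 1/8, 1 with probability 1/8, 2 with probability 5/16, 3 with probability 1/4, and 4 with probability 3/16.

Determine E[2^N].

6.625

E[2^N] = Σ 2^n·P(N=n)
 = 1·1/8 + 2·1/8 + 4·5/16 + 8·1/4 + 16·3/16
 = 1/8 + 1/4 + 5/4 + 2 + 3
 = 53/8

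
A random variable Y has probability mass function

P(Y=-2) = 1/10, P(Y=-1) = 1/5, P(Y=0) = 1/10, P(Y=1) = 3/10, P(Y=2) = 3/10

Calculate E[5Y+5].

7.5

E[5Y+5] = Σ (5y+5)·P(Y=y)
 = (-5)·1/10 + 0·1/5 + 5·1/10 + 10·3/10 + 15·3/10
 = (-1/2) + 0 + 1/2 + 3 + 9/2
 = 15/2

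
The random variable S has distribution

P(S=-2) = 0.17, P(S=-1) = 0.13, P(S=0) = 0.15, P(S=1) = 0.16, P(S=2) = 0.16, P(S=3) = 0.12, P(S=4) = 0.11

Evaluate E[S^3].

10.23

E[S^3] = Σ s^3·P(S=s)
 = (-8)·0.17 + (-1)·0.13 + 0·0.15 + 1·0.16 + 8·0.16 + 27·0.12 + 64·0.11
 = (-1.36) + (-0.13) + 0 + 0.16 + 1.28 + 3.24 + 7.04
 = 10.23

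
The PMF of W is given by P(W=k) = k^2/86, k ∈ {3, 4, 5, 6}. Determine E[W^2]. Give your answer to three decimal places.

E[W^2] = Σ w^2·P(W=w)
 = 9·9/86 + 16·8/43 + 25·25/86 + 36·18/43
 = 81/86 + 128/43 + 625/86 + 648/43
 = 1129/43

26.256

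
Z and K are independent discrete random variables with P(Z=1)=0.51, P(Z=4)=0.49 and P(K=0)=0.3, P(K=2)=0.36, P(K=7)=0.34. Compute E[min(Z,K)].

1.3762

E[min(Z,K)] = Σ_z Σ_k min(z,k) · P(Z=z)P(K=k)
 = 0·0.153 + 1·0.1836 + 1·0.1734 + 0·0.147 + 2·0.1764 + 4·0.1666
 = 0 + 0.1836 + 0.1734 + 0 + 0.3528 + 0.6664
 = 1.3762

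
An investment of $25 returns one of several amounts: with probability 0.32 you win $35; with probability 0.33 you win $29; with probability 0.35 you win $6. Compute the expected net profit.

-2.13

E[payout] = 35·0.32 + 29·0.33 + 6·0.35
 = 11.2 + 9.57 + 2.1
 = 22.87
Net = 22.87 - 25 = -2.13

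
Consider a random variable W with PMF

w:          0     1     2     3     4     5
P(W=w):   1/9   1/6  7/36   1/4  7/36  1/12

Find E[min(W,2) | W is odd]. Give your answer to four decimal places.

P(W is odd) = 1/6 + 1/4 + 1/12 = 1/2.
E[min(W,2) | W is odd] = [1·1/6 + 2·1/4 + 2·1/12] / (1/2)
 = 5/6 / (1/2)
 = 5/3

1.6667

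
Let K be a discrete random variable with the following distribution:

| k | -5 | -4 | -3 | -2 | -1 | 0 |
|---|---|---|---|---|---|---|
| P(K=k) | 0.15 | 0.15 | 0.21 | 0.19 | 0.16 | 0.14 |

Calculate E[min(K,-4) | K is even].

P(K is even) = 0.15 + 0.19 + 0.14 = 0.48.
E[min(K,-4) | K is even] = [(-4)·0.15 + (-4)·0.19 + (-4)·0.14] / 0.48
 = -1.92 / 0.48
 = -4

-4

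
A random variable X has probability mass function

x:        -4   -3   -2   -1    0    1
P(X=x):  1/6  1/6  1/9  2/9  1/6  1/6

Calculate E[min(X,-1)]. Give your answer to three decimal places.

E[min(X,-1)] = Σ min(x,-1)·P(X=x)
 = (-4)·1/6 + (-3)·1/6 + (-2)·1/9 + (-1)·2/9 + (-1)·1/6 + (-1)·1/6
 = (-2/3) + (-1/2) + (-2/9) + (-2/9) + (-1/6) + (-1/6)
 = -35/18

-1.944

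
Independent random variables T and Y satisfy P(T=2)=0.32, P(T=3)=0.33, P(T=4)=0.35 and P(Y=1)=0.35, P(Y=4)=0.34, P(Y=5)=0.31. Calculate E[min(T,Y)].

E[min(T,Y)] = Σ_t Σ_y min(t,y) · P(T=t)P(Y=y)
 = 1·0.112 + 2·0.1088 + 2·0.0992 + 1·0.1155 + 3·0.1122 + 3·0.1023 + 1·0.1225 + 4·0.119 + 4·0.1085
 = 0.112 + 0.2176 + 0.1984 + 0.1155 + 0.3366 + 0.3069 + 0.1225 + 0.476 + 0.434
 = 2.3195

2.3195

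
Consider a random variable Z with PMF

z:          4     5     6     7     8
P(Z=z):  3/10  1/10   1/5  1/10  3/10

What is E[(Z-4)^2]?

6.6

E[(Z-4)^2] = Σ (z-4)^2·P(Z=z)
 = 0·3/10 + 1·1/10 + 4·1/5 + 9·1/10 + 16·3/10
 = 0 + 1/10 + 4/5 + 9/10 + 24/5
 = 33/5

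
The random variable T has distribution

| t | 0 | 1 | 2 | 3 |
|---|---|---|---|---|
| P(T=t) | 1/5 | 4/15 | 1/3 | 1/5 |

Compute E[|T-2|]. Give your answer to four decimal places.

0.8667

E[|T-2|] = Σ |t-2|·P(T=t)
 = 2·1/5 + 1·4/15 + 0·1/3 + 1·1/5
 = 2/5 + 4/15 + 0 + 1/5
 = 13/15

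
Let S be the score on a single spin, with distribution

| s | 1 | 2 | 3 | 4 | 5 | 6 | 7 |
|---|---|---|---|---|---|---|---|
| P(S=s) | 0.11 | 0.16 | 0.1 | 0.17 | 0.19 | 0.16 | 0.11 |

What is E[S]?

4.09

E[S] = Σ s·P(S=s)
 = 1·0.11 + 2·0.16 + 3·0.1 + 4·0.17 + 5·0.19 + 6·0.16 + 7·0.11
 = 0.11 + 0.32 + 0.3 + 0.68 + 0.95 + 0.96 + 0.77
 = 4.09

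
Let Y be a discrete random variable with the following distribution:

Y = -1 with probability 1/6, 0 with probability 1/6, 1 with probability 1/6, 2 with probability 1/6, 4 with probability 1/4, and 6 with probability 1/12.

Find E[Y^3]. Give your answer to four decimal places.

35.3333

E[Y^3] = Σ y^3·P(Y=y)
 = (-1)·1/6 + 0·1/6 + 1·1/6 + 8·1/6 + 64·1/4 + 216·1/12
 = (-1/6) + 0 + 1/6 + 4/3 + 16 + 18
 = 106/3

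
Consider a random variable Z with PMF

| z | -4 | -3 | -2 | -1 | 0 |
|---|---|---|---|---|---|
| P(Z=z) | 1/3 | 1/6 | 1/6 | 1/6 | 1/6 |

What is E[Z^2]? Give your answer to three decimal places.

E[Z^2] = Σ z^2·P(Z=z)
 = 16·1/3 + 9·1/6 + 4·1/6 + 1·1/6 + 0·1/6
 = 16/3 + 3/2 + 2/3 + 1/6 + 0
 = 23/3

7.667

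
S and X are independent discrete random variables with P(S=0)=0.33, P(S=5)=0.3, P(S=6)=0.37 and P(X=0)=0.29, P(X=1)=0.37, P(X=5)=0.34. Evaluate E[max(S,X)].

4.4031

E[max(S,X)] = Σ_s Σ_x max(s,x) · P(S=s)P(X=x)
 = 0·0.0957 + 1·0.1221 + 5·0.1122 + 5·0.087 + 5·0.111 + 5·0.102 + 6·0.1073 + 6·0.1369 + 6·0.1258
 = 0 + 0.1221 + 0.561 + 0.435 + 0.555 + 0.51 + 0.6438 + 0.8214 + 0.7548
 = 4.4031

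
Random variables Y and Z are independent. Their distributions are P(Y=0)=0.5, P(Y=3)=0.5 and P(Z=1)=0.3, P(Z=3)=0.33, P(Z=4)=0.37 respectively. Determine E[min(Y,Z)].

1.2

E[min(Y,Z)] = Σ_y Σ_z min(y,z) · P(Y=y)P(Z=z)
 = 0·0.15 + 0·0.165 + 0·0.185 + 1·0.15 + 3·0.165 + 3·0.185
 = 0 + 0 + 0 + 0.15 + 0.495 + 0.555
 = 1.2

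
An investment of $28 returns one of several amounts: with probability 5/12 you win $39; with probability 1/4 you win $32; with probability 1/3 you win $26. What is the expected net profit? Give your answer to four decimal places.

4.9167

E[payout] = 39·5/12 + 32·1/4 + 26·1/3
 = 65/4 + 8 + 26/3
 = 395/12
Net = 395/12 - 28 = 59/12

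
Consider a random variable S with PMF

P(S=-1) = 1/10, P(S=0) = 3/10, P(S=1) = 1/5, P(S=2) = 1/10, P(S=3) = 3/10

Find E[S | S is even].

0.5

P(S is even) = 3/10 + 1/10 = 2/5.
E[S | S is even] = [0·3/10 + 2·1/10] / (2/5)
 = 1/5 / (2/5)
 = 1/2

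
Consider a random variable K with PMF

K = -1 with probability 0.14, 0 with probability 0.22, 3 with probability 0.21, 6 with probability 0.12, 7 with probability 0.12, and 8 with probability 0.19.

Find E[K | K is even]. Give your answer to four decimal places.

P(K is even) = 0.22 + 0.12 + 0.19 = 0.53.
E[K | K is even] = [0·0.22 + 6·0.12 + 8·0.19] / 0.53
 = 2.24 / 0.53
 = 224/53

4.2264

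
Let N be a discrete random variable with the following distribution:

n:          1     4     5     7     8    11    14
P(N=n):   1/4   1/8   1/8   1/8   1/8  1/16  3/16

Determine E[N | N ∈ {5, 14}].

P(N ∈ {5, 14}) = 1/8 + 3/16 = 5/16.
E[N | N ∈ {5, 14}] = [5·1/8 + 14·3/16] / (5/16)
 = 13/4 / (5/16)
 = 52/5

10.4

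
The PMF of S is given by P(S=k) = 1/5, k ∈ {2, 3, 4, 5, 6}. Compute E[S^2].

E[S^2] = Σ s^2·P(S=s)
 = 4·1/5 + 9·1/5 + 16·1/5 + 25·1/5 + 36·1/5
 = 4/5 + 9/5 + 16/5 + 5 + 36/5
 = 18

18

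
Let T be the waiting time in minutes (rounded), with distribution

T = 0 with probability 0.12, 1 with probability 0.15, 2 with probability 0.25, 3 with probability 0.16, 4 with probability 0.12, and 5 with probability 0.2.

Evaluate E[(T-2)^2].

E[(T-2)^2] = Σ (t-2)^2·P(T=t)
 = 4·0.12 + 1·0.15 + 0·0.25 + 1·0.16 + 4·0.12 + 9·0.2
 = 0.48 + 0.15 + 0 + 0.16 + 0.48 + 1.8
 = 3.07

3.07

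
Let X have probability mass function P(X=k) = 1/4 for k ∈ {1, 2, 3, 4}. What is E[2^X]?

7.5

E[2^X] = Σ 2^x·P(X=x)
 = 2·1/4 + 4·1/4 + 8·1/4 + 16·1/4
 = 1/2 + 1 + 2 + 4
 = 15/2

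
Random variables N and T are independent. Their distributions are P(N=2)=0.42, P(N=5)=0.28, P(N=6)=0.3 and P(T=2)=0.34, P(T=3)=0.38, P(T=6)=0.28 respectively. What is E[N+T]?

E[N+T] = Σ_n Σ_t (n+t) · P(N=n)P(T=t)
 = 4·0.1428 + 5·0.1596 + 8·0.1176 + 7·0.0952 + 8·0.1064 + 11·0.0784 + 8·0.102 + 9·0.114 + 12·0.084
 = 0.5712 + 0.798 + 0.9408 + 0.6664 + 0.8512 + 0.8624 + 0.816 + 1.026 + 1.008
 = 7.54

7.54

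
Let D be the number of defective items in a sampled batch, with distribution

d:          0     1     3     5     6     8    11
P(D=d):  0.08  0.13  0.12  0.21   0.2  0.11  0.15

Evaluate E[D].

E[D] = Σ d·P(D=d)
 = 0·0.08 + 1·0.13 + 3·0.12 + 5·0.21 + 6·0.2 + 8·0.11 + 11·0.15
 = 0 + 0.13 + 0.36 + 1.05 + 1.2 + 0.88 + 1.65
 = 5.27

5.27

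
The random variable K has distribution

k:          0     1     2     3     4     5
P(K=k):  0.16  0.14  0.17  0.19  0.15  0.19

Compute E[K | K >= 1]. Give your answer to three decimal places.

3.095

P(K >= 1) = 0.14 + 0.17 + 0.19 + 0.15 + 0.19 = 0.84.
E[K | K >= 1] = [1·0.14 + 2·0.17 + 3·0.19 + 4·0.15 + 5·0.19] / 0.84
 = 2.6 / 0.84
 = 65/21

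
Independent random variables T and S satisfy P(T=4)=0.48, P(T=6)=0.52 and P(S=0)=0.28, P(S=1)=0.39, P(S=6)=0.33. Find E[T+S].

7.41

E[T+S] = Σ_t Σ_s (t+s) · P(T=t)P(S=s)
 = 4·0.1344 + 5·0.1872 + 10·0.1584 + 6·0.1456 + 7·0.2028 + 12·0.1716
 = 0.5376 + 0.936 + 1.584 + 0.8736 + 1.4196 + 2.0592
 = 7.41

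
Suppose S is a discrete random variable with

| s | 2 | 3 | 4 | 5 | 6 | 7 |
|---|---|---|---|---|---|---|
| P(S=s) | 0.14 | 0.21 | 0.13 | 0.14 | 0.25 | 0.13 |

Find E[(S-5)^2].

E[(S-5)^2] = Σ (s-5)^2·P(S=s)
 = 9·0.14 + 4·0.21 + 1·0.13 + 0·0.14 + 1·0.25 + 4·0.13
 = 1.26 + 0.84 + 0.13 + 0 + 0.25 + 0.52
 = 3

3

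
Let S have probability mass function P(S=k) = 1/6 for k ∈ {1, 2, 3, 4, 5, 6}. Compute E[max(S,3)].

4

E[max(S,3)] = Σ max(s,3)·P(S=s)
 = 3·1/6 + 3·1/6 + 3·1/6 + 4·1/6 + 5·1/6 + 6·1/6
 = 1/2 + 1/2 + 1/2 + 2/3 + 5/6 + 1
 = 4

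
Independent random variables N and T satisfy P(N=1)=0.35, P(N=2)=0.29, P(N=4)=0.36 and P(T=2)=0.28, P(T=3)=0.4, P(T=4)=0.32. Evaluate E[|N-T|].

E[|N-T|] = Σ_n Σ_t |n-t| · P(N=n)P(T=t)
 = 1·0.098 + 2·0.14 + 3·0.112 + 0·0.0812 + 1·0.116 + 2·0.0928 + 2·0.1008 + 1·0.144 + 0·0.1152
 = 0.098 + 0.28 + 0.336 + 0 + 0.116 + 0.1856 + 0.2016 + 0.144 + 0
 = 1.3612

1.3612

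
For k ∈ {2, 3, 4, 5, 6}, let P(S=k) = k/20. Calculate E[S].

4.5

E[S] = Σ s·P(S=s)
 = 2·1/10 + 3·3/20 + 4·1/5 + 5·1/4 + 6·3/10
 = 1/5 + 9/20 + 4/5 + 5/4 + 9/5
 = 9/2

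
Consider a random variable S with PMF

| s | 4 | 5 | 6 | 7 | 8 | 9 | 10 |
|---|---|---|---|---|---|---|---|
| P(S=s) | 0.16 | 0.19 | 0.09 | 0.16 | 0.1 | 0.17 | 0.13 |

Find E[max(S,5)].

7.04

E[max(S,5)] = Σ max(s,5)·P(S=s)
 = 5·0.16 + 5·0.19 + 6·0.09 + 7·0.16 + 8·0.1 + 9·0.17 + 10·0.13
 = 0.8 + 0.95 + 0.54 + 1.12 + 0.8 + 1.53 + 1.3
 = 7.04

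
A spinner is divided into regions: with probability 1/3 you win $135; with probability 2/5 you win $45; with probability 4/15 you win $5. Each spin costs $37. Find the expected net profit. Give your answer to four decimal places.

27.3333

E[payout] = 135·1/3 + 45·2/5 + 5·4/15
 = 45 + 18 + 4/3
 = 193/3
Net = 193/3 - 37 = 82/3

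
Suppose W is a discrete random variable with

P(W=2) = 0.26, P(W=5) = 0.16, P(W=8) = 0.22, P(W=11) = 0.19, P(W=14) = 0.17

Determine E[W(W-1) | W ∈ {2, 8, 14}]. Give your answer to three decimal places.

67.354

P(W ∈ {2, 8, 14}) = 0.26 + 0.22 + 0.17 = 0.65.
E[W(W-1) | W ∈ {2, 8, 14}] = [2·0.26 + 56·0.22 + 182·0.17] / 0.65
 = 43.78 / 0.65
 = 4378/65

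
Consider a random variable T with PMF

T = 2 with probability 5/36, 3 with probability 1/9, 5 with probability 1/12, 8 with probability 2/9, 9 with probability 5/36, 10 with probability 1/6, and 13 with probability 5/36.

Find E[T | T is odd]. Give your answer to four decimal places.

8.0588

P(T is odd) = 1/9 + 1/12 + 5/36 + 5/36 = 17/36.
E[T | T is odd] = [3·1/9 + 5·1/12 + 9·5/36 + 13·5/36] / (17/36)
 = 137/36 / (17/36)
 = 137/17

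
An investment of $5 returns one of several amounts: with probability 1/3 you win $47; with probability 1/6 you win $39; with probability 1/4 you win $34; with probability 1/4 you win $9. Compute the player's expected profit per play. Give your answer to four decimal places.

E[payout] = 47·1/3 + 39·1/6 + 34·1/4 + 9·1/4
 = 47/3 + 13/2 + 17/2 + 9/4
 = 395/12
Net = 395/12 - 5 = 335/12

27.9167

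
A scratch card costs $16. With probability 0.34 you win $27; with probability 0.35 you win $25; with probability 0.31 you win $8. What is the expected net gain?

E[payout] = 27·0.34 + 25·0.35 + 8·0.31
 = 9.18 + 8.75 + 2.48
 = 20.41
Net = 20.41 - 16 = 4.41

4.41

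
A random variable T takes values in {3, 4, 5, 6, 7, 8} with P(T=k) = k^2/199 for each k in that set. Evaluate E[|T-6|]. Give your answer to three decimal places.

1.312

E[|T-6|] = Σ |t-6|·P(T=t)
 = 3·9/199 + 2·16/199 + 1·25/199 + 0·36/199 + 1·49/199 + 2·64/199
 = 27/199 + 32/199 + 25/199 + 0 + 49/199 + 128/199
 = 261/199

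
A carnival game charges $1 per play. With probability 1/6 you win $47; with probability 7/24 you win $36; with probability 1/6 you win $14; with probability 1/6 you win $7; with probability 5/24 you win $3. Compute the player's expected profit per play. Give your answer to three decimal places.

E[payout] = 47·1/6 + 36·7/24 + 14·1/6 + 7·1/6 + 3·5/24
 = 47/6 + 21/2 + 7/3 + 7/6 + 5/8
 = 539/24
Net = 539/24 - 1 = 515/24

21.458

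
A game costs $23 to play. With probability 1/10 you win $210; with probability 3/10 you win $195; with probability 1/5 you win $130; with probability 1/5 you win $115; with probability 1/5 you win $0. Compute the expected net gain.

105.5

E[payout] = 210·1/10 + 195·3/10 + 130·1/5 + 115·1/5 + 0·1/5
 = 21 + 117/2 + 26 + 23 + 0
 = 257/2
Net = 257/2 - 23 = 211/2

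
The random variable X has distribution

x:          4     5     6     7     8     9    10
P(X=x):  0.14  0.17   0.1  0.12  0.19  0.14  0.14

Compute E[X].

E[X] = Σ x·P(X=x)
 = 4·0.14 + 5·0.17 + 6·0.1 + 7·0.12 + 8·0.19 + 9·0.14 + 10·0.14
 = 0.56 + 0.85 + 0.6 + 0.84 + 1.52 + 1.26 + 1.4
 = 7.03

7.03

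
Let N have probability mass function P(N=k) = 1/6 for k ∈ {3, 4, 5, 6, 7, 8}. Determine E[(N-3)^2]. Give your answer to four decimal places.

9.1667

E[(N-3)^2] = Σ (n-3)^2·P(N=n)
 = 0·1/6 + 1·1/6 + 4·1/6 + 9·1/6 + 16·1/6 + 25·1/6
 = 0 + 1/6 + 2/3 + 3/2 + 8/3 + 25/6
 = 55/6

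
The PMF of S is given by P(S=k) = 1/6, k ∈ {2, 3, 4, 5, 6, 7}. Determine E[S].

4.5

E[S] = Σ s·P(S=s)
 = 2·1/6 + 3·1/6 + 4·1/6 + 5·1/6 + 6·1/6 + 7·1/6
 = 1/3 + 1/2 + 2/3 + 5/6 + 1 + 7/6
 = 9/2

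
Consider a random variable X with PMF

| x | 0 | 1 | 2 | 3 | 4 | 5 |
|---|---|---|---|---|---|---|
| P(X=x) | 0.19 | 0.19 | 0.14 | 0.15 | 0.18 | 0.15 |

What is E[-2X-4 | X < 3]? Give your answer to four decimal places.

-5.8077

P(X < 3) = 0.19 + 0.19 + 0.14 = 0.52.
E[-2X-4 | X < 3] = [(-4)·0.19 + (-6)·0.19 + (-8)·0.14] / 0.52
 = -3.02 / 0.52
 = -151/26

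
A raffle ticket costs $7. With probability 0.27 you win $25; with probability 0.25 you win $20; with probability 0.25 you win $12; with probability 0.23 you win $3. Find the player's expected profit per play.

8.44

E[payout] = 25·0.27 + 20·0.25 + 12·0.25 + 3·0.23
 = 6.75 + 5 + 3 + 0.69
 = 15.44
Net = 15.44 - 7 = 8.44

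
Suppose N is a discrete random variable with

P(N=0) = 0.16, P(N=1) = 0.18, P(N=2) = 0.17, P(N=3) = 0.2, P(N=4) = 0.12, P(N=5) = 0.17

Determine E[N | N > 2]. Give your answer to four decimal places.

3.9388

P(N > 2) = 0.2 + 0.12 + 0.17 = 0.49.
E[N | N > 2] = [3·0.2 + 4·0.12 + 5·0.17] / 0.49
 = 1.93 / 0.49
 = 193/49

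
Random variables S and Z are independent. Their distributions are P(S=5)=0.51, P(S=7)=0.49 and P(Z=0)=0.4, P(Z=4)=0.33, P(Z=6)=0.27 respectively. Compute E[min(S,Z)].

2.8023

E[min(S,Z)] = Σ_s Σ_z min(s,z) · P(S=s)P(Z=z)
 = 0·0.204 + 4·0.1683 + 5·0.1377 + 0·0.196 + 4·0.1617 + 6·0.1323
 = 0 + 0.6732 + 0.6885 + 0 + 0.6468 + 0.7938
 = 2.8023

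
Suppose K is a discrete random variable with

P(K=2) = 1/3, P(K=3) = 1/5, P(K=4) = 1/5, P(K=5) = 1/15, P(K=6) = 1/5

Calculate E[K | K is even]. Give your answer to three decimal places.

3.636

P(K is even) = 1/3 + 1/5 + 1/5 = 11/15.
E[K | K is even] = [2·1/3 + 4·1/5 + 6·1/5] / (11/15)
 = 8/3 / (11/15)
 = 40/11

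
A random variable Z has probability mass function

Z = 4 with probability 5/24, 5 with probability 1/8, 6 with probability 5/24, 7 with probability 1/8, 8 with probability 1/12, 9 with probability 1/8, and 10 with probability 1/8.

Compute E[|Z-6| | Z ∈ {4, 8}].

2

P(Z ∈ {4, 8}) = 5/24 + 1/12 = 7/24.
E[|Z-6| | Z ∈ {4, 8}] = [2·5/24 + 2·1/12] / (7/24)
 = 7/12 / (7/24)
 = 2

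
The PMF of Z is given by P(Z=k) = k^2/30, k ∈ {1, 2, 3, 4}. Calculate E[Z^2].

11.8

E[Z^2] = Σ z^2·P(Z=z)
 = 1·1/30 + 4·2/15 + 9·3/10 + 16·8/15
 = 1/30 + 8/15 + 27/10 + 128/15
 = 59/5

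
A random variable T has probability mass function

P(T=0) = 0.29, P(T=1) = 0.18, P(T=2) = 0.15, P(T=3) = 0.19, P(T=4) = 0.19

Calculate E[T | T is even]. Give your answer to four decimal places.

P(T is even) = 0.29 + 0.15 + 0.19 = 0.63.
E[T | T is even] = [0·0.29 + 2·0.15 + 4·0.19] / 0.63
 = 1.06 / 0.63
 = 106/63

1.6825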